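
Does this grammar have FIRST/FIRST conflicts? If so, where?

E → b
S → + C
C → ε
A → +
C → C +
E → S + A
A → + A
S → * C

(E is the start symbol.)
A FIRST/FIRST conflict occurs when two productions N → α and N → β for the same non-terminal have FIRST(α) ∩ FIRST(β) ≠ ∅ (with ε ∈ FIRST of a nullable right-hand side, so two nullable alternatives also conflict).

FIRST sets of the non-terminals at (or reachable through a nullable prefix from) the front of some alternative:
  FIRST(S) = { '*', '+' }
  FIRST(C) = { '+', ε }

Productions for E:
  E → b: FIRST = { 'b' }
  E → S + A: FIRST = { '*', '+' }
Productions for S:
  S → + C: FIRST = { '+' }
  S → * C: FIRST = { '*' }
Productions for C:
  C → ε: FIRST = { ε }
  C → C +: FIRST = { '+' }
Productions for A:
  A → +: FIRST = { '+' }
  A → + A: FIRST = { '+' }

Conflict for A: A → + and A → + A
  Overlap: { '+' }

Answer: Yes. A → '+' / A → '+' A on { '+' }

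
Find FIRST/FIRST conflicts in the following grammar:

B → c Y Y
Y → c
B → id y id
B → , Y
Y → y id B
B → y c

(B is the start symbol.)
A FIRST/FIRST conflict occurs when two productions N → α and N → β for the same non-terminal have FIRST(α) ∩ FIRST(β) ≠ ∅ (with ε ∈ FIRST of a nullable right-hand side, so two nullable alternatives also conflict).

Productions for B:
  B → c Y Y: FIRST = { 'c' }
  B → id y id: FIRST = { 'id' }
  B → , Y: FIRST = { ',' }
  B → y c: FIRST = { 'y' }
Productions for Y:
  Y → c: FIRST = { 'c' }
  Y → y id B: FIRST = { 'y' }

All alternatives of each non-terminal have pairwise disjoint FIRST sets.

Answer: No FIRST/FIRST conflicts.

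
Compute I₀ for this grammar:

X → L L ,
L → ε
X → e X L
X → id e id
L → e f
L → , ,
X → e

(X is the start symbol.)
{ [L → . , ,], [L → . e f], [L → .], [X → . L L ,], [X → . e X L], [X → . e], [X → . id e id], [X' → . X] }

First, augment the grammar with X' → X
I₀ = CLOSURE({ [X' → . X] }):
  [X' → . X] has the dot before X: add [X → . L L ,], [X → . e X L], [X → . id e id], [X → . e]
  [X → . L L ,] has the dot before L: add [L → .], [L → . e f], [L → . , ,]
No further items can be added.

I₀ = { [L → . , ,], [L → . e f], [L → .], [X → . L L ,], [X → . e X L], [X → . e], [X → . id e id], [X' → . X] }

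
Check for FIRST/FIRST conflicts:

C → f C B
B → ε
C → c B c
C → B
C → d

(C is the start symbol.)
A FIRST/FIRST conflict occurs when two productions N → α and N → β for the same non-terminal have FIRST(α) ∩ FIRST(β) ≠ ∅ (with ε ∈ FIRST of a nullable right-hand side, so two nullable alternatives also conflict).

FIRST sets of the non-terminals at (or reachable through a nullable prefix from) the front of some alternative:
  FIRST(B) = { ε }

Productions for C:
  C → f C B: FIRST = { 'f' }
  C → c B c: FIRST = { 'c' }
  C → B: FIRST = { ε }
  C → d: FIRST = { 'd' }
B has only one production, so no FIRST/FIRST conflict is possible there.

All alternatives of each non-terminal have pairwise disjoint FIRST sets.

Answer: No FIRST/FIRST conflicts.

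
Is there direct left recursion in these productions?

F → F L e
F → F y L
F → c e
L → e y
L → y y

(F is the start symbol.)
Yes, F is left-recursive

F → F L e: LEFT RECURSIVE (starts with F)
F → F y L: LEFT RECURSIVE (starts with F)
F → c e: starts with c
L → e y: starts with e
L → y y: starts with y

The grammar has direct left recursion on: F.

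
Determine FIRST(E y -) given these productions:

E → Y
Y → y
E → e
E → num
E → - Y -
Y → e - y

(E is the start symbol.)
FIRST sets of the non-terminals involved (from the grammar, by fixed-point iteration):
  FIRST(E) = { '-', 'e', 'num', 'y' }

To compute FIRST(E y -), process the symbols left to right:
Symbol E is a non-terminal. Add FIRST(E) \ {ε} = { '-', 'e', 'num', 'y' }
E is not nullable (ε ∉ FIRST(E)), so stop here.
FIRST(E y -) = { '-', 'e', 'num', 'y' }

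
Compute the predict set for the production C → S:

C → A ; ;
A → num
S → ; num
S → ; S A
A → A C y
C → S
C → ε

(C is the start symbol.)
{ ';' }

PREDICT(C → S) = (FIRST(RHS) \ {ε}) ∪ (FOLLOW(C) if ε ∈ FIRST(RHS), i.e. RHS ⇒* ε)
FIRST(S) = { ';' }
FIRST(S) = { ';' }
ε ∉ FIRST(S), so FOLLOW(C) is not added.
PREDICT(C → S) = { ';' }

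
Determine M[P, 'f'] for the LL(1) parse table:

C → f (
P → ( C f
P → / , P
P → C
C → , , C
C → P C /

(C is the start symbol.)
To find M[P, 'f'], we find productions for P where 'f' is in the predict set (PREDICT(N → α) = (FIRST(α) \ {ε}) ∪ (FOLLOW(N) if α ⇒* ε)).

Relevant sets:
  FIRST(C) = { '(', ',', '/', 'f' }

P → ( C f: PREDICT = { '(' }
P → / , P: PREDICT = { '/' }
P → C: PREDICT = { '(', ',', '/', 'f' }
  'f' is in predict set, so this production goes in M[P, 'f']

M[P, 'f'] = P → C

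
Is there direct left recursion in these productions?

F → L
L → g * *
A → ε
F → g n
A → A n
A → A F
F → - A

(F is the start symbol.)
Yes, A is left-recursive

Direct left recursion occurs when N → N α for some non-terminal N (the right-hand side begins with the left-hand side itself).

F → L: starts with L
L → g * *: starts with g
A → ε: starts with ε
F → g n: starts with g
A → A n: LEFT RECURSIVE (starts with A)
A → A F: LEFT RECURSIVE (starts with A)
F → - A: starts with '-'

The grammar has direct left recursion on: A.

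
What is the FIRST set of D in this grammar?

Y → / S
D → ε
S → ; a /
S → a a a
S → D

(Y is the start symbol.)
{ ε }

To compute FIRST(D), examine every production with D on the left-hand side, reading each right-hand side left to right until a non-nullable symbol is reached.

From D → ε:
  - ε-production, so ε ∈ FIRST(D)

Collecting: FIRST(D) = { ε }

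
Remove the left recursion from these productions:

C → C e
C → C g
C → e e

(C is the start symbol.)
C → e e C'
C' → e C'
C' → g C'
C' → ε

C is directly left-recursive. The standard transformation for
  A → A α₁ | ... | A α_m | β₁ | ... | β_n
is
  A  → β₁ A' | ... | β_n A'
  A' → α₁ A' | ... | α_m A' | ε

C → e e becomes C → e e C'
C → C e becomes C' → e C'
C → C g becomes C' → g C'
Add C' → ε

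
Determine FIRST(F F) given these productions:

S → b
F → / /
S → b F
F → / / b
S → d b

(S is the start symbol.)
{ '/' }

FIRST sets of the non-terminals involved (from the grammar, by fixed-point iteration):
  FIRST(F) = { '/' }

To compute FIRST(F F), process the symbols left to right:
Symbol F is a non-terminal. Add FIRST(F) \ {ε} = { '/' }
F is not nullable (ε ∉ FIRST(F)), so stop here.
FIRST(F F) = { '/' }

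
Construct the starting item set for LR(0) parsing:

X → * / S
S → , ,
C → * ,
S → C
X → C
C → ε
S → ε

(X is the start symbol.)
{ [C → . * ,], [C → .], [X → . * / S], [X → . C], [X' → . X] }

First, augment the grammar with X' → X
I₀ = CLOSURE({ [X' → . X] }):
  [X' → . X] has the dot before X: add [X → . * / S], [X → . C]
  [X → . C] has the dot before C: add [C → . * ,], [C → .]
No further items can be added.

I₀ = { [C → . * ,], [C → .], [X → . * / S], [X → . C], [X' → . X] }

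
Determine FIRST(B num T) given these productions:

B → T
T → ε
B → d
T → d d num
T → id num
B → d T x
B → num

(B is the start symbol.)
{ 'd', 'id', 'num' }

FIRST sets of the non-terminals involved (from the grammar, by fixed-point iteration):
  FIRST(B) = { 'd', 'id', 'num', ε }

To compute FIRST(B num T), process the symbols left to right:
Symbol B is a non-terminal. Add FIRST(B) \ {ε} = { 'd', 'id', 'num' }
B is nullable (ε ∈ FIRST(B)), continue to the next symbol.
Symbol num is a terminal. Add 'num' and stop.
FIRST(B num T) = { 'd', 'id', 'num' }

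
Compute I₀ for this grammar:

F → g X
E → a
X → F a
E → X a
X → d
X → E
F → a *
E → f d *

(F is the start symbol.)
First, augment the grammar with F' → F
I₀ = CLOSURE({ [F' → . F] }):
  [F' → . F] has the dot before F: add [F → . g X], [F → . a *]
No further items can be added.

I₀ = { [F → . a *], [F → . g X], [F' → . F] }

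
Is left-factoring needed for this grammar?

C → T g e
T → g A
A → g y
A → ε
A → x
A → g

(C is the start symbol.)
Left-factoring is needed when two productions for the same non-terminal
share a common prefix on the right-hand side.

Productions for A:
  A → g y
  A → ε
  A → x
  A → g

Found common prefix 'g' in productions for A

Answer: Yes, A has productions with common prefix 'g'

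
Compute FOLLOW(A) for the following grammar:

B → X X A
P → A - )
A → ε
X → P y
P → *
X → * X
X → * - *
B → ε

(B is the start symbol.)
{ $, '-' }

In B → X X A: A is at the end, add FOLLOW(B)
In P → A - ): A is followed by '-' ')', add FIRST('-' ')') \ {ε} = { '-' }

The FOLLOW sets referred to above (computed the same way, to a fixed point):
  FOLLOW(B) = { $ }

Taking the union: FOLLOW(A) = { $, '-' }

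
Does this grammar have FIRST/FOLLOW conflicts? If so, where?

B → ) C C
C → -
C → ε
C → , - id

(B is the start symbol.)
A FIRST/FOLLOW conflict occurs when a non-terminal N has a nullable alternative N → β (β ⇒* ε) and another alternative N → α with FIRST(α) ∩ FOLLOW(N) ≠ ∅: on such a lookahead the parser cannot decide between expanding α and letting N vanish via β.

Nullable non-terminals: C.

C: nullable alternative(s) C → ε; FOLLOW(C) = { $, ',', '-' }
  C → -: FIRST \ {ε} = { '-' } — overlaps FOLLOW(C) on { '-' }: CONFLICT
  C → ε: FIRST \ {ε} = { } — this is the only nullable alternative, skip
  C → , - id: FIRST \ {ε} = { ',' } — overlaps FOLLOW(C) on { ',' }: CONFLICT

B has no nullable alternative, so no FIRST/FOLLOW check is needed there.

So the grammar has 2 FIRST/FOLLOW conflicts (marked CONFLICT above).

Answer: Yes. C → '-' with FOLLOW(C) on { '-' }; C → ',' '-' id with FOLLOW(C) on { ',' }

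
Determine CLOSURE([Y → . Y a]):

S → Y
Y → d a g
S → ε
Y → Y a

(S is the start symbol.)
Start with: [Y → . Y a]
  [Y → . Y a] has the dot before Y: add [Y → . d a g]
No further items can be added.

CLOSURE = { [Y → . Y a], [Y → . d a g] }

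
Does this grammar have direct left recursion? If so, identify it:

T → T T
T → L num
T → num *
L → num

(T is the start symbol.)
Direct left recursion occurs when N → N α for some non-terminal N (the right-hand side begins with the left-hand side itself).

T → T T: LEFT RECURSIVE (starts with T)
T → L num: starts with L
T → num *: starts with num
L → num: starts with num

The grammar has direct left recursion on: T.

Answer: Yes, T is left-recursive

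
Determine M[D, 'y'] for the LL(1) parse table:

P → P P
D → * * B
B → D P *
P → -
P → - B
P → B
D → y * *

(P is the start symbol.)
To find M[D, 'y'], we find productions for D where 'y' is in the predict set (PREDICT(N → α) = (FIRST(α) \ {ε}) ∪ (FOLLOW(N) if α ⇒* ε)).

D → * * B: PREDICT = { '*' }
D → y * *: PREDICT = { 'y' }
  'y' is in predict set, so this production goes in M[D, 'y']

M[D, 'y'] = D → y * *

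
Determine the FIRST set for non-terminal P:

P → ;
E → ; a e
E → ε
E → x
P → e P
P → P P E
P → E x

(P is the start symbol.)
To compute FIRST(P), examine every production with P on the left-hand side, reading each right-hand side left to right until a non-nullable symbol is reached.

FIRST sets of the other non-terminals involved (by the same procedure, iterated to a fixed point):
  FIRST(E) = { ';', 'x', ε }

From P → ;:
  - ';' is a terminal: add ';' and stop
From P → e P:
  - e is a terminal: add 'e' and stop
From P → P P E:
  - P is the symbol being defined: contributes nothing new
    P is not nullable, so stop
From P → E x:
  - E is a non-terminal: add FIRST(E) \ {ε} = { ';', 'x' }
    E is nullable, so continue to the next symbol
  - x is a terminal: add 'x' and stop

Collecting: FIRST(P) = { ';', 'e', 'x' }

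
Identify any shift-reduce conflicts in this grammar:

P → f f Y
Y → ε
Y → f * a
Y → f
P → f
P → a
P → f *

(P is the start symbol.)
A shift-reduce conflict occurs when an LR(0) state has both:
  - a complete (reduce) item [A → α .] (dot at the end), and
  - a shift item [B → β . c γ] (dot before a terminal).

Augment with P' → P and build the canonical LR(0) collection (I0 = CLOSURE({[P' → . P]}), then GOTO on every symbol after a dot until no new states appear). It has 10 states:
  I0: { [P → . a], [P → . f *], [P → . f f Y], [P → . f], [P' → . P] }  — shift
  I1: { [P' → P .] }  — accept
  I2: { [P → a .] }  — reduce
  I3: { [P → f . *], [P → f . f Y], [P → f .] }  — shift, reduce
  I4: { [P → f * .] }  — reduce
  I5: { [P → f f . Y], [Y → . f * a], [Y → . f], [Y → .] }  — shift, reduce
  I6: { [P → f f Y .] }  — reduce
  I7: { [Y → f . * a], [Y → f .] }  — shift, reduce
  I8: { [Y → f * . a] }  — shift
  I9: { [Y → f * a .] }  — reduce

I3 contains reduce item [P → f .] and shift items [P → f . *], [P → f . f Y] — shift-reduce conflict.
I5 contains reduce item [Y → .] and shift items [Y → . f], [Y → . f * a] — shift-reduce conflict.
I7 contains reduce item [Y → f .] and shift item [Y → f . * a] — shift-reduce conflict.

Answer: Yes — I3: [P → f .] vs [P → f . *]; I5: [Y → .] vs [Y → . f]; I7: [Y → f .] vs [Y → f . * a]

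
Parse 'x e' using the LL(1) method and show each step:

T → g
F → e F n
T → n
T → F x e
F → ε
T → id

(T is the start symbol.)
Stack is shown with the top on the left.

Stack    Input  Action
----------------------
T $      x e $  output T → F x e
F x e $  x e $  output F → ε
x e $    x e $  match 'x'
e $      e $    match 'e'
$        $      accept

The string is accepted.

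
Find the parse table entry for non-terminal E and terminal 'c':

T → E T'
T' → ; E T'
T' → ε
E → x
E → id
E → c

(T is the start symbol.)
To find M[E, 'c'], we find productions for E where 'c' is in the predict set (PREDICT(N → α) = (FIRST(α) \ {ε}) ∪ (FOLLOW(N) if α ⇒* ε)).

E → x: PREDICT = { 'x' }
E → id: PREDICT = { 'id' }
E → c: PREDICT = { 'c' }
  'c' is in predict set, so this production goes in M[E, 'c']

M[E, 'c'] = E → c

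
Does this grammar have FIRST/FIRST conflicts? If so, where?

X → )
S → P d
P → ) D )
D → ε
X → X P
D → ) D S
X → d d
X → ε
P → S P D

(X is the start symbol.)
A FIRST/FIRST conflict occurs when two productions N → α and N → β for the same non-terminal have FIRST(α) ∩ FIRST(β) ≠ ∅ (with ε ∈ FIRST of a nullable right-hand side, so two nullable alternatives also conflict).

FIRST sets of the non-terminals at (or reachable through a nullable prefix from) the front of some alternative:
  FIRST(X) = { ')', 'd', ε }
  FIRST(P) = { ')' }
  FIRST(S) = { ')' }

Productions for X:
  X → ): FIRST = { ')' }
  X → X P: FIRST = { ')', 'd' }
  X → d d: FIRST = { 'd' }
  X → ε: FIRST = { ε }
Productions for P:
  P → ) D ): FIRST = { ')' }
  P → S P D: FIRST = { ')' }
Productions for D:
  D → ε: FIRST = { ε }
  D → ) D S: FIRST = { ')' }
S has only one production, so no FIRST/FIRST conflict is possible there.

Conflict for X: X → ) and X → X P
  Overlap: { ')' }
Conflict for X: X → X P and X → d d
  Overlap: { 'd' }
Conflict for P: P → ) D ) and P → S P D
  Overlap: { ')' }

Answer: Yes. X → ')' / X → X P on { ')' }; X → X P / X → d d on { 'd' }; P → ')' D ')' / P → S P D on { ')' }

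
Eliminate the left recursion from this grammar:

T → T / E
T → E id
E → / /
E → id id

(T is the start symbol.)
T → E id T'
T' → / E T'
T' → ε
E → / /
E → id id

T is directly left-recursive. The standard transformation for
  A → A α₁ | ... | A α_m | β₁ | ... | β_n
is
  A  → β₁ A' | ... | β_n A'
  A' → α₁ A' | ... | α_m A' | ε

T → E id becomes T → E id T'
T → T / E becomes T' → / E T'
Add T' → ε

Productions for other non-terminals are unchanged:
  E → / /
  E → id id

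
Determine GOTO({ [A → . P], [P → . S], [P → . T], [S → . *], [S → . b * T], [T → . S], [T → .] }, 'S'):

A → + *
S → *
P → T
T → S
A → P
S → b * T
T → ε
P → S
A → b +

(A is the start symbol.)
{ [P → S .], [T → S .] }

GOTO(I, 'S') = CLOSURE({ [A → αX.β] : [A → α.Xβ] ∈ I, X = 'S' })

Items with dot before 'S', with the dot advanced:
  [P → . S] → [P → S .]
  [T → . S] → [T → S .]
Closure adds nothing (no advanced item has the dot before a non-terminal).

GOTO = { [P → S .], [T → S .] }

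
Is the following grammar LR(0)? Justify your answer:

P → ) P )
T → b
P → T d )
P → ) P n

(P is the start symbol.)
Yes, the grammar is LR(0)

Augment with P' → P and build the canonical LR(0) collection (I0 = CLOSURE({[P' → . P]}), then GOTO on every symbol after a dot until no new states appear). It has 10 states:
  I0: { [P → . ) P )], [P → . ) P n], [P → . T d )], [P' → . P], [T → . b] }  — shift
  I1: { [P → ) . P )], [P → ) . P n], [P → . ) P )], [P → . ) P n], [P → . T d )], [T → . b] }  — shift
  I2: { [P' → P .] }  — accept
  I3: { [P → T . d )] }  — shift
  I4: { [T → b .] }  — reduce
  I5: { [P → T d . )] }  — shift
  I6: { [P → T d ) .] }  — reduce
  I7: { [P → ) P . )], [P → ) P . n] }  — shift
  I8: { [P → ) P ) .] }  — reduce
  I9: { [P → ) P n .] }  — reduce

Every state is either a pure shift/goto state or contains exactly one complete item and nothing to shift — no conflicts. The grammar is LR(0).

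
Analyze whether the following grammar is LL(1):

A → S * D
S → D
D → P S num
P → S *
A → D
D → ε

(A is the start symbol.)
No. Predict set conflict for A: { '*' }

A grammar is LL(1) if for each non-terminal N with multiple productions, the predict sets of those productions are pairwise disjoint, where PREDICT(N → α) = (FIRST(α) \ {ε}) ∪ (FOLLOW(N) if α ⇒* ε).

Relevant sets:
  FIRST(S) = { '*', ε }
  FIRST(D) = { '*', ε }
  FIRST(P) = { '*' }
  FOLLOW(A) = { $ }
  FOLLOW(D) = { $, '*', 'num' }

For A:
  PREDICT(A → S '*' D) = { '*' }
  PREDICT(A → D) = { $, '*' }
For D:
  PREDICT(D → P S num) = { '*' }
  PREDICT(D → ε) = { $, '*', 'num' }
S, P have a single production, so nothing to check there.

Conflict found: Predict set conflict for A: { '*' }
The grammar is NOT LL(1).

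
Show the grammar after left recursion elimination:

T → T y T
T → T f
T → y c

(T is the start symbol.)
T is directly left-recursive. The standard transformation for
  A → A α₁ | ... | A α_m | β₁ | ... | β_n
is
  A  → β₁ A' | ... | β_n A'
  A' → α₁ A' | ... | α_m A' | ε

T → y c becomes T → y c T'
T → T y T becomes T' → y T T'
T → T f becomes T' → f T'
Add T' → ε

Resulting grammar:
T → y c T'
T' → y T T'
T' → f T'
T' → ε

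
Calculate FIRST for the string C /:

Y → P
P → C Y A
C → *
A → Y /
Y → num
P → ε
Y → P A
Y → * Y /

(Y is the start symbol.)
{ '*' }

FIRST sets of the non-terminals involved (from the grammar, by fixed-point iteration):
  FIRST(C) = { '*' }

To compute FIRST(C /), process the symbols left to right:
Symbol C is a non-terminal. Add FIRST(C) \ {ε} = { '*' }
C is not nullable (ε ∉ FIRST(C)), so stop here.
FIRST(C /) = { '*' }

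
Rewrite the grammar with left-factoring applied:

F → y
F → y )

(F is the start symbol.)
F → y F'
F' → ε
F' → )

Left-factoring transforms A → αβ₁ | αβ₂ into A → αA' and A' → β₁ | β₂
(α is the longest common prefix among the alternatives). Repeat until
no nonterminal has two alternatives with a common prefix.

Round 1: F has alternatives sharing prefix 'y'. Introduce F': F → y F'
  Add: F' → ε
  Add: F' → )

No remaining common prefixes — done.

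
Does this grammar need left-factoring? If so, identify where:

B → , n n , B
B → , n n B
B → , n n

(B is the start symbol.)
Yes, B has productions with common prefix ', n n'

Left-factoring is needed when two productions for the same non-terminal
share a common prefix on the right-hand side.

Productions for B:
  B → , n n , B
  B → , n n B
  B → , n n

Found common prefix ', n n' in productions for B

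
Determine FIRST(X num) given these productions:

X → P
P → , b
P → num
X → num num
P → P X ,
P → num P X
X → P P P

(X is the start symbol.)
{ ',', 'num' }

FIRST sets of the non-terminals involved (from the grammar, by fixed-point iteration):
  FIRST(X) = { ',', 'num' }

To compute FIRST(X num), process the symbols left to right:
Symbol X is a non-terminal. Add FIRST(X) \ {ε} = { ',', 'num' }
X is not nullable (ε ∉ FIRST(X)), so stop here.
FIRST(X num) = { ',', 'num' }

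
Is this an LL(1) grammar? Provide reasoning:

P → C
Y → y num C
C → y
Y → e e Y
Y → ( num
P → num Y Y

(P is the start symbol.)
A grammar is LL(1) if for each non-terminal N with multiple productions, the predict sets of those productions are pairwise disjoint, where PREDICT(N → α) = (FIRST(α) \ {ε}) ∪ (FOLLOW(N) if α ⇒* ε).

Relevant sets:
  FIRST(C) = { 'y' }

For P:
  PREDICT(P → C) = { 'y' }
  PREDICT(P → num Y Y) = { 'num' }
For Y:
  PREDICT(Y → y num C) = { 'y' }
  PREDICT(Y → e e Y) = { 'e' }
  PREDICT(Y → '(' num) = { '(' }
C has a single production, so nothing to check there.

All predict sets are disjoint. The grammar IS LL(1).

Answer: Yes, the grammar is LL(1).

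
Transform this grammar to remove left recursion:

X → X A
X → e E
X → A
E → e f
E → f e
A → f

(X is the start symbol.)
X is directly left-recursive. The standard transformation for
  A → A α₁ | ... | A α_m | β₁ | ... | β_n
is
  A  → β₁ A' | ... | β_n A'
  A' → α₁ A' | ... | α_m A' | ε

X → e E becomes X → e E X'
X → A becomes X → A X'
X → X A becomes X' → A X'
Add X' → ε

Productions for other non-terminals are unchanged:
  E → e f
  E → f e
  A → f

Resulting grammar:
X → e E X'
X → A X'
X' → A X'
X' → ε
E → e f
E → f e
A → f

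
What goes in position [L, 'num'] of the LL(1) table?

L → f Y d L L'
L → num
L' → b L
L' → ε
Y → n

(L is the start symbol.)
To find M[L, 'num'], we find productions for L where 'num' is in the predict set (PREDICT(N → α) = (FIRST(α) \ {ε}) ∪ (FOLLOW(N) if α ⇒* ε)).

L → f Y d L L': PREDICT = { 'f' }
L → num: PREDICT = { 'num' }
  'num' is in predict set, so this production goes in M[L, 'num']

M[L, 'num'] = L → num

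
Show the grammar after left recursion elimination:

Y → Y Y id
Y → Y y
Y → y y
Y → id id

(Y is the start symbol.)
Y → y y Y'
Y → id id Y'
Y' → Y id Y'
Y' → y Y'
Y' → ε

Y is directly left-recursive. The standard transformation for
  A → A α₁ | ... | A α_m | β₁ | ... | β_n
is
  A  → β₁ A' | ... | β_n A'
  A' → α₁ A' | ... | α_m A' | ε

Y → y y becomes Y → y y Y'
Y → id id becomes Y → id id Y'
Y → Y Y id becomes Y' → Y id Y'
Y → Y y becomes Y' → y Y'
Add Y' → ε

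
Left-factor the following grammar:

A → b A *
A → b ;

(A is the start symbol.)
A → b A'
A' → A *
A' → ;

Left-factoring transforms A → αβ₁ | αβ₂ into A → αA' and A' → β₁ | β₂
(α is the longest common prefix among the alternatives). Repeat until
no nonterminal has two alternatives with a common prefix.

Round 1: A has alternatives sharing prefix 'b'. Introduce A': A → b A'
  Add: A' → A *
  Add: A' → ;

No remaining common prefixes — done.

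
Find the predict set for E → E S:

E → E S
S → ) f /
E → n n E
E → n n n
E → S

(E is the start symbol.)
PREDICT(E → E S) = (FIRST(RHS) \ {ε}) ∪ (FOLLOW(E) if ε ∈ FIRST(RHS), i.e. RHS ⇒* ε)
FIRST(E) = { ')', 'n' }
FIRST(E S) = { ')', 'n' }
ε ∉ FIRST(E S), so FOLLOW(E) is not added.
PREDICT(E → E S) = { ')', 'n' }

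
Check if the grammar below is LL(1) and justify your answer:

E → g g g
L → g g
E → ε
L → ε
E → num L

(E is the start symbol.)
A grammar is LL(1) if for each non-terminal N with multiple productions, the predict sets of those productions are pairwise disjoint, where PREDICT(N → α) = (FIRST(α) \ {ε}) ∪ (FOLLOW(N) if α ⇒* ε).

Relevant sets:
  FOLLOW(E) = { $ }
  FOLLOW(L) = { $ }

For E:
  PREDICT(E → g g g) = { 'g' }
  PREDICT(E → ε) = { $ }
  PREDICT(E → num L) = { 'num' }
For L:
  PREDICT(L → g g) = { 'g' }
  PREDICT(L → ε) = { $ }

All predict sets are disjoint. The grammar IS LL(1).

Answer: Yes, the grammar is LL(1).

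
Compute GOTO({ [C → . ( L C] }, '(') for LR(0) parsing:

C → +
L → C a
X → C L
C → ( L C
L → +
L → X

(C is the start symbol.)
GOTO(I, '(') = CLOSURE({ [A → αX.β] : [A → α.Xβ] ∈ I, X = '(' })

Items with dot before '(', with the dot advanced:
  [C → . ( L C] → [C → ( . L C]
Closure of the advanced items:
  [C → ( . L C] has the dot before L: add [L → . C a], [L → . +], [L → . X]
  [L → . C a] has the dot before C: add [C → . +], [C → . ( L C]
  [L → . X] has the dot before X: add [X → . C L]

GOTO = { [C → ( . L C], [C → . ( L C], [C → . +], [L → . +], [L → . C a], [L → . X], [X → . C L] }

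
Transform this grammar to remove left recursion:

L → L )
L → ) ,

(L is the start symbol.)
L → ) , L'
L' → ) L'
L' → ε

L is directly left-recursive. The standard transformation for
  A → A α₁ | ... | A α_m | β₁ | ... | β_n
is
  A  → β₁ A' | ... | β_n A'
  A' → α₁ A' | ... | α_m A' | ε

L → ) , becomes L → ) , L'
L → L ) becomes L' → ) L'
Add L' → ε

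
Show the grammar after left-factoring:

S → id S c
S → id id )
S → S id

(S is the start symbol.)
Left-factoring transforms A → αβ₁ | αβ₂ into A → αA' and A' → β₁ | β₂
(α is the longest common prefix among the alternatives). Repeat until
no nonterminal has two alternatives with a common prefix.

Round 1: S has alternatives sharing prefix 'id'. Introduce S': S → id S'
  Add: S' → S c
  Add: S' → id )

No remaining common prefixes — done.

Resulting grammar:
S → id S'
S' → S c
S' → id )
S → S id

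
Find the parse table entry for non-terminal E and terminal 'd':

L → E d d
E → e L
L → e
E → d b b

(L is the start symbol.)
E → d b b

To find M[E, 'd'], we find productions for E where 'd' is in the predict set (PREDICT(N → α) = (FIRST(α) \ {ε}) ∪ (FOLLOW(N) if α ⇒* ε)).

E → e L: PREDICT = { 'e' }
E → d b b: PREDICT = { 'd' }
  'd' is in predict set, so this production goes in M[E, 'd']

M[E, 'd'] = E → d b b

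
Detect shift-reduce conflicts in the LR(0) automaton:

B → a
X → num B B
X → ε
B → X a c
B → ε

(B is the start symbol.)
A shift-reduce conflict occurs when an LR(0) state has both:
  - a complete (reduce) item [A → α .] (dot at the end), and
  - a shift item [B → β . c γ] (dot before a terminal).

Augment with B' → B and build the canonical LR(0) collection (I0 = CLOSURE({[B' → . B]}), then GOTO on every symbol after a dot until no new states appear). It has 9 states:
  I0: { [B → . X a c], [B → . a], [B → .], [B' → . B], [X → . num B B], [X → .] }  — shift, 2 reduces
  I1: { [B' → B .] }  — accept
  I2: { [B → X . a c] }  — shift
  I3: { [B → a .] }  — reduce
  I4: { [B → . X a c], [B → . a], [B → .], [X → . num B B], [X → .], [X → num . B B] }  — shift, 2 reduces
  I5: { [B → . X a c], [B → . a], [B → .], [X → . num B B], [X → .], [X → num B . B] }  — shift, 2 reduces
  I6: { [X → num B B .] }  — reduce
  I7: { [B → X a . c] }  — shift
  I8: { [B → X a c .] }  — reduce

I0 contains reduce items [B → .], [X → .] and shift items [B → . a], [X → . num B B] — shift-reduce conflict.
I4 contains reduce items [B → .], [X → .] and shift items [B → . a], [X → . num B B] — shift-reduce conflict.
I5 contains reduce items [B → .], [X → .] and shift items [B → . a], [X → . num B B] — shift-reduce conflict.

Answer: Yes — I0: [B → .] vs [B → . a]; I4: [B → .] vs [B → . a]; I5: [B → .] vs [B → . a]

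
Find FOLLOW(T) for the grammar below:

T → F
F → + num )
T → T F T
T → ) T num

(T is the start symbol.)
{ $, '+', 'num' }

To compute FOLLOW(T), find every occurrence of T on a right-hand side N → α T β: add FIRST(β) \ {ε}, and if β is empty or nullable also add FOLLOW(N). Iterate to a fixed point.

T is the start symbol, so $ ∈ FOLLOW(T).
In T → T F T: T is followed by F T, add FIRST(F T) \ {ε} = { '+' }
In T → T F T: T is at the end; this adds FOLLOW(T) to itself — nothing new
In T → ) T num: T is followed by num, add FIRST(num) \ {ε} = { 'num' }

Taking the union: FOLLOW(T) = { $, '+', 'num' }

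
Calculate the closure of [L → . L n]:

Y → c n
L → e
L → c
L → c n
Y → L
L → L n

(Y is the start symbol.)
Start with: [L → . L n]
  [L → . L n] has the dot before L: add [L → . e], [L → . c], [L → . c n]
No further items can be added.

CLOSURE = { [L → . L n], [L → . c n], [L → . c], [L → . e] }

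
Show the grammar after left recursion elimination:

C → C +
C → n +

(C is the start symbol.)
C is directly left-recursive. The standard transformation for
  A → A α₁ | ... | A α_m | β₁ | ... | β_n
is
  A  → β₁ A' | ... | β_n A'
  A' → α₁ A' | ... | α_m A' | ε

C → n + becomes C → n + C'
C → C + becomes C' → + C'
Add C' → ε

Resulting grammar:
C → n + C'
C' → + C'
C' → ε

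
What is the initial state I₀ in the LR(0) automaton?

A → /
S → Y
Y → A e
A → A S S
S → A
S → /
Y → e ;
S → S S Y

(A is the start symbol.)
First, augment the grammar with A' → A
I₀ = CLOSURE({ [A' → . A] }):
  [A' → . A] has the dot before A: add [A → . /], [A → . A S S]
No further items can be added.

I₀ = { [A → . /], [A → . A S S], [A' → . A] }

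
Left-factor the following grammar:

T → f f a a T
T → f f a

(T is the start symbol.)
T → f f a T'
T' → a T
T' → ε

Left-factoring transforms A → αβ₁ | αβ₂ into A → αA' and A' → β₁ | β₂
(α is the longest common prefix among the alternatives). Repeat until
no nonterminal has two alternatives with a common prefix.

Round 1: T has alternatives sharing prefix 'f f a'. Introduce T': T → f f a T'
  Add: T' → a T
  Add: T' → ε

No remaining common prefixes — done.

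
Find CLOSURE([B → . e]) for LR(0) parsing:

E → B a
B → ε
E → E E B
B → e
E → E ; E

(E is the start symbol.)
To compute CLOSURE, for each item [A → α.Bβ] where B is a non-terminal, add [B → .γ] for all productions B → γ; repeat for the newly added items until nothing changes.

Start with: [B → . e]
The dot precedes the terminal e, so nothing is added.

CLOSURE = { [B → . e] }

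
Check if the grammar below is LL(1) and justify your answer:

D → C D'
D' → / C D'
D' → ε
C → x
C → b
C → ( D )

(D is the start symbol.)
A grammar is LL(1) if for each non-terminal N with multiple productions, the predict sets of those productions are pairwise disjoint, where PREDICT(N → α) = (FIRST(α) \ {ε}) ∪ (FOLLOW(N) if α ⇒* ε).

Relevant sets:
  FOLLOW(D') = { $, ')' }

For D':
  PREDICT(D' → '/' C D') = { '/' }
  PREDICT(D' → ε) = { $, ')' }
For C:
  PREDICT(C → x) = { 'x' }
  PREDICT(C → b) = { 'b' }
  PREDICT(C → '(' D ')') = { '(' }
D has a single production, so nothing to check there.

All predict sets are disjoint. The grammar IS LL(1).

Answer: Yes, the grammar is LL(1).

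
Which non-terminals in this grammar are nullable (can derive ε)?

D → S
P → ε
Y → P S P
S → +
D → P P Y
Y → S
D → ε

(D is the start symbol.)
A non-terminal is nullable if it can derive ε (the empty string): either it has an ε-production, or it has a production whose right-hand side consists entirely of nullable non-terminals.

ε-productions: P → ε, D → ε
So P, D are immediately nullable.
No further non-terminal can be added: every production for the remaining non-terminals contains a terminal or a non-nullable non-terminal.
Nullable = { 'D', 'P' }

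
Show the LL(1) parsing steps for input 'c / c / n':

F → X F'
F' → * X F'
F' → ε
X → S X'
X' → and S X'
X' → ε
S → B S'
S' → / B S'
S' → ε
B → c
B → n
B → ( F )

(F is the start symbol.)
LL(1) parsing maintains a stack (initially the start symbol over $) and the input. At each step: if the stack top is a terminal, match it against the current input token; if it is a non-terminal N, replace it with the RHS of M[N, lookahead] (the unique production whose predict set contains the lookahead).

Stack is shown with the top on the left.

Stack           Input        Action
-----------------------------------
F $             c / c / n $  output F → X F'
X F' $          c / c / n $  output X → S X'
S X' F' $       c / c / n $  output S → B S'
B S' X' F' $    c / c / n $  output B → c
c S' X' F' $    c / c / n $  match 'c'
S' X' F' $      / c / n $    output S' → / B S'
/ B S' X' F' $  / c / n $    match '/'
B S' X' F' $    c / n $      output B → c
c S' X' F' $    c / n $      match 'c'
S' X' F' $      / n $        output S' → / B S'
/ B S' X' F' $  / n $        match '/'
B S' X' F' $    n $          output B → n
n S' X' F' $    n $          match 'n'
S' X' F' $      $            output S' → ε
X' F' $         $            output X' → ε
F' $            $            output F' → ε
$               $            accept

The string is accepted.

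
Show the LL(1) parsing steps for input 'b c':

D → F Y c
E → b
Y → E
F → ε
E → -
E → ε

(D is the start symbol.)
LL(1) parsing maintains a stack (initially the start symbol over $) and the input. At each step: if the stack top is a terminal, match it against the current input token; if it is a non-terminal N, replace it with the RHS of M[N, lookahead] (the unique production whose predict set contains the lookahead).

Stack is shown with the top on the left.

Stack    Input  Action
----------------------
D $      b c $  output D → F Y c
F Y c $  b c $  output F → ε
Y c $    b c $  output Y → E
E c $    b c $  output E → b
b c $    b c $  match 'b'
c $      c $    match 'c'
$        $      accept

The string is accepted.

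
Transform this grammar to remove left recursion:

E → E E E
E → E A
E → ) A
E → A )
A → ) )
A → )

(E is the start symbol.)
E is directly left-recursive. The standard transformation for
  A → A α₁ | ... | A α_m | β₁ | ... | β_n
is
  A  → β₁ A' | ... | β_n A'
  A' → α₁ A' | ... | α_m A' | ε

E → ) A becomes E → ) A E'
E → A ) becomes E → A ) E'
E → E E E becomes E' → E E E'
E → E A becomes E' → A E'
Add E' → ε

Productions for other non-terminals are unchanged:
  A → ) )
  A → )

Resulting grammar:
E → ) A E'
E → A ) E'
E' → E E E'
E' → A E'
E' → ε
A → ) )
A → )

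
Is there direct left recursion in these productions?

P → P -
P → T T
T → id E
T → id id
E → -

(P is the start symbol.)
Yes, P is left-recursive

Direct left recursion occurs when N → N α for some non-terminal N (the right-hand side begins with the left-hand side itself).

P → P -: LEFT RECURSIVE (starts with P)
P → T T: starts with T
T → id E: starts with id
T → id id: starts with id
E → -: starts with '-'

The grammar has direct left recursion on: P.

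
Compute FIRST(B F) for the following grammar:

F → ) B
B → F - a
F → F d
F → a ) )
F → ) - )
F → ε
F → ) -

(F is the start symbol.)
{ ')', '-', 'a', 'd' }

FIRST sets of the non-terminals involved (from the grammar, by fixed-point iteration):
  FIRST(B) = { ')', '-', 'a', 'd' }

To compute FIRST(B F), process the symbols left to right:
Symbol B is a non-terminal. Add FIRST(B) \ {ε} = { ')', '-', 'a', 'd' }
B is not nullable (ε ∉ FIRST(B)), so stop here.
FIRST(B F) = { ')', '-', 'a', 'd' }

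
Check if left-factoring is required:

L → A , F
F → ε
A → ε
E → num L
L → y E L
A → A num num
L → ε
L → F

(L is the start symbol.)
Left-factoring is needed when two productions for the same non-terminal
share a common prefix on the right-hand side.

Productions for L:
  L → A , F
  L → y E L
  L → ε
  L → F
Productions for A:
  A → ε
  A → A num num

No common prefixes found.

Answer: No, left-factoring is not needed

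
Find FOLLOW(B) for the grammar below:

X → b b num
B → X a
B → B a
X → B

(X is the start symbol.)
To compute FOLLOW(B), find every occurrence of B on a right-hand side N → α B β: add FIRST(β) \ {ε}, and if β is empty or nullable also add FOLLOW(N). Iterate to a fixed point.

In B → B a: B is followed by a, add FIRST(a) \ {ε} = { 'a' }
In X → B: B is at the end, add FOLLOW(X)

The FOLLOW sets referred to above (computed the same way, to a fixed point):
  FOLLOW(X) = { $, 'a' }

Taking the union: FOLLOW(B) = { $, 'a' }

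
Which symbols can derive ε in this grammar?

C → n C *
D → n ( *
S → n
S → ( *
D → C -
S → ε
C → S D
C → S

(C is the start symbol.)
{ 'C', 'S' }

A non-terminal is nullable if it can derive ε (the empty string): either it has an ε-production, or it has a production whose right-hand side consists entirely of nullable non-terminals.

ε-productions: S → ε
So S is immediately nullable.
C → S: every symbol on the right is nullable, so C is nullable too.
No further non-terminal can be added: every production for the remaining non-terminals contains a terminal or a non-nullable non-terminal.
Nullable = { 'C', 'S' }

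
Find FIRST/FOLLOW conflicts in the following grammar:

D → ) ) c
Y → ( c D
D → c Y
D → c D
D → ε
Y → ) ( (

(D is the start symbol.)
No FIRST/FOLLOW conflicts.

Nullable non-terminals: D.

D: nullable alternative(s) D → ε; FOLLOW(D) = { $ }
  D → ) ) c: FIRST \ {ε} = { ')' } — disjoint from FOLLOW(D)
  D → c Y: FIRST \ {ε} = { 'c' } — disjoint from FOLLOW(D)
  D → c D: FIRST \ {ε} = { 'c' } — disjoint from FOLLOW(D)
  D → ε: FIRST \ {ε} = { } — this is the only nullable alternative, skip

Y has no nullable alternative, so no FIRST/FOLLOW check is needed there.

No FIRST/FOLLOW conflicts found.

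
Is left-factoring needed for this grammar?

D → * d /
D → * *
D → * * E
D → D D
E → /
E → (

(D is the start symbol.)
Yes, D has productions with common prefix '*'

Left-factoring is needed when two productions for the same non-terminal
share a common prefix on the right-hand side.

Productions for D:
  D → * d /
  D → * *
  D → * * E
  D → D D
Productions for E:
  E → /
  E → (

Found common prefix '*' in productions for D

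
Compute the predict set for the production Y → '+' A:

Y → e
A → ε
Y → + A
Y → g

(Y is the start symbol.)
{ '+' }

PREDICT(Y → '+' A) = (FIRST(RHS) \ {ε}) ∪ (FOLLOW(Y) if ε ∈ FIRST(RHS), i.e. RHS ⇒* ε)
FIRST('+' A) = { '+' }
ε ∉ FIRST('+' A), so FOLLOW(Y) is not added.
PREDICT(Y → '+' A) = { '+' }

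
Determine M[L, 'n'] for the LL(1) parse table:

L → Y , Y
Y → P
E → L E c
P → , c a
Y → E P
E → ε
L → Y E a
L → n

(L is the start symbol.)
L → Y , Y, L → Y E a, L → n

To find M[L, 'n'], we find productions for L where 'n' is in the predict set (PREDICT(N → α) = (FIRST(α) \ {ε}) ∪ (FOLLOW(N) if α ⇒* ε)).

Relevant sets:
  FIRST(Y) = { ',', 'n' }

L → Y , Y: PREDICT = { ',', 'n' }
  'n' is in predict set, so this production goes in M[L, 'n']
L → Y E a: PREDICT = { ',', 'n' }
  'n' is in predict set, so this production goes in M[L, 'n']
L → n: PREDICT = { 'n' }
  'n' is in predict set, so this production goes in M[L, 'n']

M[L, 'n'] = L → Y , Y, L → Y E a, L → n  (a multiply-defined cell — the grammar is not LL(1))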